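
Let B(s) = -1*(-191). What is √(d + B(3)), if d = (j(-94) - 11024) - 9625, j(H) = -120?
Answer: I*√20578 ≈ 143.45*I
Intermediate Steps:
B(s) = 191
d = -20769 (d = (-120 - 11024) - 9625 = -11144 - 9625 = -20769)
√(d + B(3)) = √(-20769 + 191) = √(-20578) = I*√20578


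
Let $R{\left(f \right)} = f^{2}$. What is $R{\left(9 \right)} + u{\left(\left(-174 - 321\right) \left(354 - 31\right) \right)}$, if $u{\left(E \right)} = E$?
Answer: $-159804$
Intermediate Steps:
$R{\left(9 \right)} + u{\left(\left(-174 - 321\right) \left(354 - 31\right) \right)} = 9^{2} + \left(-174 - 321\right) \left(354 - 31\right) = 81 - 159885 = -159804$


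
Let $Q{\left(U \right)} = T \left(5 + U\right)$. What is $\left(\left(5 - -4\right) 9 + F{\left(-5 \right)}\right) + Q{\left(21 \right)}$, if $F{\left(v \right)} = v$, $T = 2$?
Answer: $128$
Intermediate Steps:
$Q{\left(U \right)} = 10 + 2 U$ ($Q{\left(U \right)} = 2 \left(5 + U\right) = 10 + 2 U$)
$\left(\left(5 - -4\right) 9 + F{\left(-5 \right)}\right) + Q{\left(21 \right)} = \left(\left(5 - -4\right) 9 - 5\right) + \left(10 + 2 \cdot 21\right) = \left(\left(5 + 4\right) 9 - 5\right) + \left(10 + 42\right) = \left(9 \cdot 9 - 5\right) + 52 = \left(81 - 5\right) + 52 = 76 + 52 = 128$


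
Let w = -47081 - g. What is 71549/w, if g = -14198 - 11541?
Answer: -71549/21342 ≈ -3.3525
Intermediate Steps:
g = -25739
w = -21342 (w = -47081 - 1*(-25739) = -47081 + 25739 = -21342)
71549/w = 71549/(-21342) = 71549*(-1/21342) = -71549/21342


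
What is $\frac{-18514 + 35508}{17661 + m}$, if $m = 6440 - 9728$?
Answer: $\frac{16994}{14373} \approx 1.1824$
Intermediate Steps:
$m = -3288$ ($m = 6440 - 9728 = -3288$)
$\frac{-18514 + 35508}{17661 + m} = \frac{-18514 + 35508}{17661 - 3288} = \frac{16994}{14373}$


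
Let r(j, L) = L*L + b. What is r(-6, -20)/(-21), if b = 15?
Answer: -415/21 ≈ -19.762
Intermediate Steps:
r(j, L) = 15 + L² (r(j, L) = L*L + 15 = L² + 15 = 15 + L²)
r(-6, -20)/(-21) = (15 + (-20)²)/(-21) = (15 + 400)*(-1/21) = 415*(-1/21) = -415/21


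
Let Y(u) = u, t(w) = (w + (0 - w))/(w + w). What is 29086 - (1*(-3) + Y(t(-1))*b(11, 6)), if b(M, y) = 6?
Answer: 29089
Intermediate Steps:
t(w) = 0 (t(w) = (w - w)/((2*w)) = 0*(1/(2*w)) = 0)
29086 - (1*(-3) + Y(t(-1))*b(11, 6)) = 29086 - (1*(-3) + 0*6) = 29086 - (-3 + 0) = 29086 - 1*(-3) = 29086 + 3 = 29089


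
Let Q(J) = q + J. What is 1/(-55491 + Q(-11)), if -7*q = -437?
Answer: -7/388077 ≈ -1.8038e-5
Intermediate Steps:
q = 437/7 (q = -⅐*(-437) = 437/7 ≈ 62.429)
Q(J) = 437/7 + J
1/(-55491 + Q(-11)) = 1/(-55491 + (437/7 - 11)) = 1/(-55491 + 360/7) = 1/(-388077/7) = -7/388077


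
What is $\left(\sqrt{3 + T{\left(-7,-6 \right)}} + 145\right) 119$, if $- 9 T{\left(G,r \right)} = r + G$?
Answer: $17255 + \frac{238 \sqrt{10}}{3} \approx 17506.0$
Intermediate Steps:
$T{\left(G,r \right)} = - \frac{G}{9} - \frac{r}{9}$ ($T{\left(G,r \right)} = - \frac{r + G}{9} = - \frac{G + r}{9} = - \frac{G}{9} - \frac{r}{9}$)
$\left(\sqrt{3 + T{\left(-7,-6 \right)}} + 145\right) 119 = \left(\sqrt{3 - - \frac{13}{9}} + 145\right) 119 = \left(\sqrt{3 + \left(\frac{7}{9} + \frac{2}{3}\right)} + 145\right) 119 = \left(\sqrt{3 + \frac{13}{9}} + 145\right) 119 = \left(\sqrt{\frac{40}{9}} + 145\right) 119 = \left(\frac{2 \sqrt{10}}{3} + 145\right) 119 = \left(145 + \frac{2 \sqrt{10}}{3}\right) 119 = 17255 + \frac{238 \sqrt{10}}{3}$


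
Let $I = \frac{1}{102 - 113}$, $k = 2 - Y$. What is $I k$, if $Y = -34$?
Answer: $- \frac{36}{11} \approx -3.2727$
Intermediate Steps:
$k = 36$ ($k = 2 - -34 = 2 + 34 = 36$)
$I = - \frac{1}{11}$ ($I = \frac{1}{-11} = - \frac{1}{11} \approx -0.090909$)
$I k = \left(- \frac{1}{11}\right) 36 = - \frac{36}{11}$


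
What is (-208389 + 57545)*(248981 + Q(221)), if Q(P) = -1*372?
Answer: -37501175996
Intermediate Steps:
Q(P) = -372
(-208389 + 57545)*(248981 + Q(221)) = (-208389 + 57545)*(248981 - 372) = -150844*248609 = -37501175996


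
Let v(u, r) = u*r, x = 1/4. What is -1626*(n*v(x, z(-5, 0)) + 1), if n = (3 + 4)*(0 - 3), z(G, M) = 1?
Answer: 13821/2 ≈ 6910.5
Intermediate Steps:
x = 1/4 (x = 1*(1/4) = 1/4 ≈ 0.25000)
n = -21 (n = 7*(-3) = -21)
v(u, r) = r*u
-1626*(n*v(x, z(-5, 0)) + 1) = -1626*(-21/4 + 1) = -1626*(-17/4) = 13821/2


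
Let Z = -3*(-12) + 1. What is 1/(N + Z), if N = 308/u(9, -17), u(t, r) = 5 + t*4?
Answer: 41/1825 ≈ 0.022466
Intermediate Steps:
u(t, r) = 5 + 4*t
Z = 37 (Z = 36 + 1 = 37)
N = 308/41 (N = 308/(5 + 4*9) = 308/(5 + 36) = 308/41 ≈ 7.5122)
1/(N + Z) = 1/(308/41 + 37) = 1/(1825/41) = 41/1825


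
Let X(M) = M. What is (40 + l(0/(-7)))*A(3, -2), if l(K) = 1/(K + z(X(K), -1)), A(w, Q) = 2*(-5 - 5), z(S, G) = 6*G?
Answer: -2390/3 ≈ -796.67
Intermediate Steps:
A(w, Q) = -20 (A(w, Q) = 2*(-10) = -20)
l(K) = 1/(-6 + K) (l(K) = 1/(K + 6*(-1)) = 1/(K - 6) = 1/(-6 + K))
(40 + l(0/(-7)))*A(3, -2) = (40 + 1/(-6 + 0/(-7)))*(-20) = (40 + 1/(-6 + 0*(-⅐)))*(-20) = (40 + 1/(-6 + 0))*(-20) = (40 + 1/(-6))*(-20) = (40 - ⅙)*(-20) = (239/6)*(-20) = -2390/3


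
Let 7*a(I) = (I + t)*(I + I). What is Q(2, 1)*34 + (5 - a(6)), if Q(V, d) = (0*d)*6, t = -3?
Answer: -⅐ ≈ -0.14286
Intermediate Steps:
a(I) = 2*I*(-3 + I)/7 (a(I) = ((I - 3)*(I + I))/7 = ((-3 + I)*(2*I))/7 = (2*I*(-3 + I))/7 = 2*I*(-3 + I)/7)
Q(V, d) = 0 (Q(V, d) = 0*6 = 0)
Q(2, 1)*34 + (5 - a(6)) = 0*34 + (5 - 2*6*(-3 + 6)/7) = 0 + (5 - 2*6*3/7) = 0 + (5 - 1*36/7) = 0 + (5 - 36/7) = 0 - ⅐ = -⅐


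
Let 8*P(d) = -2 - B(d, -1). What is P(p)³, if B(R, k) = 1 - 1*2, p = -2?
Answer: -1/512 ≈ -0.0019531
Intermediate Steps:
B(R, k) = -1 (B(R, k) = 1 - 2 = -1)
P(d) = -⅛ (P(d) = (-2 - 1*(-1))/8 = (-2 + 1)/8 = (⅛)*(-1) = -⅛)
P(p)³ = (-⅛)³ = -1/512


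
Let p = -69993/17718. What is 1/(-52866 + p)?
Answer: -5906/312249927 ≈ -1.8914e-5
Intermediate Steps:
p = -23331/5906 (p = -69993*1/17718 = -23331/5906 ≈ -3.9504)
1/(-52866 + p) = 1/(-52866 - 23331/5906) = 1/(-312249927/5906) = -5906/312249927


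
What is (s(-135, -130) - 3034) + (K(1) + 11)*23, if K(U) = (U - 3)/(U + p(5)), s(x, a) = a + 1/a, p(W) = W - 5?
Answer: -384411/130 ≈ -2957.0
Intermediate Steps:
p(W) = -5 + W
K(U) = (-3 + U)/U (K(U) = (U - 3)/(U + (-5 + 5)) = (-3 + U)/(U + 0) = (-3 + U)/U)
(s(-135, -130) - 3034) + (K(1) + 11)*23 = ((-130 + 1/(-130)) - 3034) + ((-3 + 1)/1 + 11)*23 = ((-130 - 1/130) - 3034) + (1*(-2) + 11)*23 = (-16901/130 - 3034) + (-2 + 11)*23 = -411321/130 + 9*23 = -411321/130 + 207 = -384411/130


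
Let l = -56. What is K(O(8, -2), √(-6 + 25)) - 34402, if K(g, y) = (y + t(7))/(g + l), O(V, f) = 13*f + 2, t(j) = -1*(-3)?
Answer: -2752163/80 - √19/80 ≈ -34402.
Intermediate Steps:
t(j) = 3
O(V, f) = 2 + 13*f
K(g, y) = (3 + y)/(-56 + g) (K(g, y) = (y + 3)/(g - 56) = (3 + y)/(-56 + g))
K(O(8, -2), √(-6 + 25)) - 34402 = (3 + √(-6 + 25))/(-56 + (2 + 13*(-2))) - 34402 = (3 + √19)/(-56 + (2 - 26)) - 34402 = (3 + √19)/(-56 - 24) - 34402 = (3 + √19)/(-80) - 34402 = -(3 + √19)/80 - 34402 = (-3/80 - √19/80) - 34402 = -2752163/80 - √19/80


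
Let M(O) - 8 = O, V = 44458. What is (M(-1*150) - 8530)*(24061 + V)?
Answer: -594196768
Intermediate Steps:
M(O) = 8 + O
(M(-1*150) - 8530)*(24061 + V) = ((8 - 1*150) - 8530)*(24061 + 44458) = ((8 - 150) - 8530)*68519 = (-142 - 8530)*68519 = -8672*68519 = -594196768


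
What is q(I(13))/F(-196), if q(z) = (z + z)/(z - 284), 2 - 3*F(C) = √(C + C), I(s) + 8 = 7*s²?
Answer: 1175/29403 + 8225*I*√2/29403 ≈ 0.039962 + 0.3956*I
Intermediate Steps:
I(s) = -8 + 7*s²
F(C) = ⅔ - √2*√C/3 (F(C) = ⅔ - √(C + C)/3 = ⅔ - √2*√C/3)
q(z) = 2*z/(-284 + z) (q(z) = (2*z)/(-284 + z) = 2*z/(-284 + z))
q(I(13))/F(-196) = (2*(-8 + 7*13²)/(-284 + (-8 + 7*13²)))/(⅔ - √2*√(-196)/3) = (2*(-8 + 7*169)/(-284 + (-8 + 7*169)))/(⅔ - √2*14*I/3) = (2*(-8 + 1183)/(-284 + (-8 + 1183)))/(⅔ - 14*I*√2/3) = (2*1175/(-284 + 1175))/(⅔ - 14*I*√2/3) = (2*1175/891)/(⅔ - 14*I*√2/3) = (2*1175*(1/891))/(⅔ - 14*I*√2/3) = 2350/(891*(⅔ - 14*I*√2/3))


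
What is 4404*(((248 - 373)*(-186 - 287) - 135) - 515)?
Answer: 257523900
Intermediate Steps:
4404*(((248 - 373)*(-186 - 287) - 135) - 515) = 4404*((-125*(-473) - 135) - 515) = 4404*((59125 - 135) - 515) = 4404*(58990 - 515) = 4404*58475 = 257523900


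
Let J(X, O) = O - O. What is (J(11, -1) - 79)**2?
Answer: 6241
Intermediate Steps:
J(X, O) = 0
(J(11, -1) - 79)**2 = (0 - 79)**2 = (-79)**2 = 6241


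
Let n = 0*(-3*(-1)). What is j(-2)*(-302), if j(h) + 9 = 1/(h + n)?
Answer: 2869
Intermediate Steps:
n = 0 (n = 0*3 = 0)
j(h) = -9 + 1/h (j(h) = -9 + 1/(h + 0) = -9 + 1/h)
j(-2)*(-302) = (-9 + 1/(-2))*(-302) = (-9 - 1/2)*(-302) = -19/2*(-302) = 2869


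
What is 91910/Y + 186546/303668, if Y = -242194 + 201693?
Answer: -100766467/60885434 ≈ -1.6550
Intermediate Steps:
Y = -40501
91910/Y + 186546/303668 = 91910/(-40501) + 186546/303668 = 91910*(-1/40501) + 186546*(1/303668) = -910/401 + 93273/151834 = -100766467/60885434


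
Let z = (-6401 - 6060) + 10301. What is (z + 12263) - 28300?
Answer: -18197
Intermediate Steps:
z = -2160 (z = -12461 + 10301 = -2160)
(z + 12263) - 28300 = (-2160 + 12263) - 28300 = 10103 - 28300 = -18197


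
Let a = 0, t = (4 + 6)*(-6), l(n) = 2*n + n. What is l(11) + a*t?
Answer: 33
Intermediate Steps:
l(n) = 3*n
t = -60 (t = 10*(-6) = -60)
l(11) + a*t = 3*11 + 0*(-60) = 33 + 0 = 33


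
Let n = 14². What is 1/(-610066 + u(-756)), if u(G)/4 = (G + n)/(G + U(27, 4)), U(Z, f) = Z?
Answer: -729/444735874 ≈ -1.6392e-6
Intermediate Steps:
n = 196
u(G) = 4*(196 + G)/(27 + G) (u(G) = 4*((G + 196)/(G + 27)) = 4*((196 + G)/(27 + G)) = 4*(196 + G)/(27 + G))
1/(-610066 + u(-756)) = 1/(-610066 + 4*(196 - 756)/(27 - 756)) = 1/(-610066 + 4*(-560)/(-729)) = 1/(-610066 + 4*(-1/729)*(-560)) = 1/(-610066 + 2240/729) = 1/(-444735874/729) = -729/444735874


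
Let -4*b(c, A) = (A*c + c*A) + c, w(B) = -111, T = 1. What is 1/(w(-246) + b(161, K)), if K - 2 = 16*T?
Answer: -4/6401 ≈ -0.00062490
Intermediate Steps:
K = 18 (K = 2 + 16*1 = 2 + 16 = 18)
b(c, A) = -c/4 - A*c/2 (b(c, A) = -((A*c + c*A) + c)/4 = -((A*c + A*c) + c)/4 = -(2*A*c + c)/4 = -(c + 2*A*c)/4 = -c/4 - A*c/2)
1/(w(-246) + b(161, K)) = 1/(-111 - ¼*161*(1 + 2*18)) = 1/(-111 - ¼*161*(1 + 36)) = 1/(-111 - ¼*161*37) = 1/(-111 - 5957/4) = 1/(-6401/4) = -4/6401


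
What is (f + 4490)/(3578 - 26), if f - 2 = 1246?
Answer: 2869/1776 ≈ 1.6154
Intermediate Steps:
f = 1248 (f = 2 + 1246 = 1248)
(f + 4490)/(3578 - 26) = (1248 + 4490)/(3578 - 26) = 5738/3552 = 5738*(1/3552) = 2869/1776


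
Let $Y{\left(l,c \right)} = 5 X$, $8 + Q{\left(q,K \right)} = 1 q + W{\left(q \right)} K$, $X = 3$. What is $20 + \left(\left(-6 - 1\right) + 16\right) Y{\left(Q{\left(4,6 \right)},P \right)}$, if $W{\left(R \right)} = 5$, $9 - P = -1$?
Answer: $155$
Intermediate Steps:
$P = 10$ ($P = 9 - -1 = 9 + 1 = 10$)
$Q{\left(q,K \right)} = -8 + q + 5 K$ ($Q{\left(q,K \right)} = -8 + \left(1 q + 5 K\right) = -8 + \left(q + 5 K\right) = -8 + q + 5 K$)
$Y{\left(l,c \right)} = 15$ ($Y{\left(l,c \right)} = 5 \cdot 3 = 15$)
$20 + \left(\left(-6 - 1\right) + 16\right) Y{\left(Q{\left(4,6 \right)},P \right)} = 20 + \left(\left(-6 - 1\right) + 16\right) 15 = 20 + \left(-7 + 16\right) 15 = 20 + 9 \cdot 15 = 20 + 135 = 155$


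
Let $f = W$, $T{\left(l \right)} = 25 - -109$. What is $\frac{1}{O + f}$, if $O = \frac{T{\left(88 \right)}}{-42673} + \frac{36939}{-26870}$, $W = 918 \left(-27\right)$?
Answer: $- \frac{1146623510}{28421790217387} \approx -4.0343 \cdot 10^{-5}$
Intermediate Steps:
$T{\left(l \right)} = 134$ ($T{\left(l \right)} = 25 + 109 = 134$)
$W = -24786$
$O = - \frac{1579898527}{1146623510}$ ($O = \frac{134}{-42673} + \frac{36939}{-26870} = 134 \left(- \frac{1}{42673}\right) + 36939 \left(- \frac{1}{26870}\right) = - \frac{134}{42673} - \frac{36939}{26870} = - \frac{1579898527}{1146623510} \approx -1.3779$)
$f = -24786$
$\frac{1}{O + f} = \frac{1}{- \frac{1579898527}{1146623510} - 24786} = \frac{1}{- \frac{28421790217387}{1146623510}} = - \frac{1146623510}{28421790217387}$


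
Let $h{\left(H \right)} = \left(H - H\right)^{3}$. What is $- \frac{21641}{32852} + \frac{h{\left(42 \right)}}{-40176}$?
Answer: $- \frac{21641}{32852} \approx -0.65874$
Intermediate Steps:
$h{\left(H \right)} = 0$ ($h{\left(H \right)} = 0^{3} = 0$)
$- \frac{21641}{32852} + \frac{h{\left(42 \right)}}{-40176} = - \frac{21641}{32852} + \frac{0}{-40176} = \left(-21641\right) \frac{1}{32852} + 0 \left(- \frac{1}{40176}\right) = - \frac{21641}{32852} + 0 = - \frac{21641}{32852}$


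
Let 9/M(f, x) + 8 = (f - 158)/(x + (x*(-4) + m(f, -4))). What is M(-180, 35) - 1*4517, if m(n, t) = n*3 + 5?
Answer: -3601009/797 ≈ -4518.2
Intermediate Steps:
m(n, t) = 5 + 3*n (m(n, t) = 3*n + 5 = 5 + 3*n)
M(f, x) = 9/(-8 + (-158 + f)/(5 - 3*x + 3*f)) (M(f, x) = 9/(-8 + (f - 158)/(x + (x*(-4) + (5 + 3*f)))) = 9/(-8 + (-158 + f)/(x + (-4*x + (5 + 3*f)))) = 9/(-8 + (-158 + f)/(x + (5 - 4*x + 3*f))) = 9/(-8 + (-158 + f)/(5 - 3*x + 3*f)))
M(-180, 35) - 1*4517 = 9*(5 - 3*35 + 3*(-180))/(-198 - 23*(-180) + 24*35) - 1*4517 = 9*(5 - 105 - 540)/(-198 + 4140 + 840) - 4517 = 9*(-640)/4782 - 4517 = 9*(1/4782)*(-640) - 4517 = -960/797 - 4517 = -3601009/797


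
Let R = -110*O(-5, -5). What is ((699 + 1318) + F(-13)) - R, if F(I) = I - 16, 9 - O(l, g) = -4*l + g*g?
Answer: -1972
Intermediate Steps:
O(l, g) = 9 - g² + 4*l (O(l, g) = 9 - (-4*l + g*g) = 9 - (-4*l + g²) = 9 - (g² - 4*l) = 9 + (-g² + 4*l) = 9 - g² + 4*l)
F(I) = -16 + I
R = 3960 (R = -110*(9 - 1*(-5)² + 4*(-5)) = -110*(9 - 1*25 - 20) = -110*(9 - 25 - 20) = -110*(-36) = 3960)
((699 + 1318) + F(-13)) - R = ((699 + 1318) + (-16 - 13)) - 1*3960 = (2017 - 29) - 3960 = 1988 - 3960 = -1972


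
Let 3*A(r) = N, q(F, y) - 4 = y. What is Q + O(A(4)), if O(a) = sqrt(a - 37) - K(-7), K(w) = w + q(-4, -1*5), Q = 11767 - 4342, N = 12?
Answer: 7433 + I*sqrt(33) ≈ 7433.0 + 5.7446*I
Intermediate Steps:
q(F, y) = 4 + y
Q = 7425
A(r) = 4 (A(r) = (1/3)*12 = 4)
K(w) = -1 + w (K(w) = w + (4 - 1*5) = w + (4 - 5) = w - 1 = -1 + w)
O(a) = 8 + sqrt(-37 + a) (O(a) = sqrt(a - 37) - (-1 - 7) = sqrt(-37 + a) - 1*(-8) = sqrt(-37 + a) + 8 = 8 + sqrt(-37 + a))
Q + O(A(4)) = 7425 + (8 + sqrt(-37 + 4)) = 7425 + (8 + sqrt(-33)) = 7425 + (8 + I*sqrt(33)) = 7433 + I*sqrt(33)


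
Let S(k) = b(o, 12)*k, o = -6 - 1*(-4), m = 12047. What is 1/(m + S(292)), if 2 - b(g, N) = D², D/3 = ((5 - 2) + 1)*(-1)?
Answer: -1/29417 ≈ -3.3994e-5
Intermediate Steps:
D = -12 (D = 3*(((5 - 2) + 1)*(-1)) = 3*((3 + 1)*(-1)) = 3*(4*(-1)) = 3*(-4) = -12)
o = -2 (o = -6 + 4 = -2)
b(g, N) = -142 (b(g, N) = 2 - 1*(-12)² = 2 - 1*144 = 2 - 144 = -142)
S(k) = -142*k
1/(m + S(292)) = 1/(12047 - 142*292) = 1/(12047 - 41464) = 1/(-29417) = -1/29417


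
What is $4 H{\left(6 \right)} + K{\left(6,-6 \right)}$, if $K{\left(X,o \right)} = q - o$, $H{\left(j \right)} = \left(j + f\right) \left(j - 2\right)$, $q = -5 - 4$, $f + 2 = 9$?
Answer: $205$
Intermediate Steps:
$f = 7$ ($f = -2 + 9 = 7$)
$q = -9$
$H{\left(j \right)} = \left(-2 + j\right) \left(7 + j\right)$ ($H{\left(j \right)} = \left(j + 7\right) \left(j - 2\right) = \left(7 + j\right) \left(-2 + j\right) = \left(-2 + j\right) \left(7 + j\right)$)
$K{\left(X,o \right)} = -9 - o$
$4 H{\left(6 \right)} + K{\left(6,-6 \right)} = 4 \left(-14 + 6^{2} + 5 \cdot 6\right) - 3 = 4 \left(-14 + 36 + 30\right) + \left(-9 + 6\right) = 4 \cdot 52 - 3 = 208 - 3 = 205$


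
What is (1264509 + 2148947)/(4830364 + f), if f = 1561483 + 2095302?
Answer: 3413456/8487149 ≈ 0.40219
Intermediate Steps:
f = 3656785
(1264509 + 2148947)/(4830364 + f) = (1264509 + 2148947)/(4830364 + 3656785) = 3413456/8487149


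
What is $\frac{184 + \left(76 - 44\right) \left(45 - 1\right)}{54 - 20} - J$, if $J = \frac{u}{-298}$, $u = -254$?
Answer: $\frac{116445}{2533} \approx 45.971$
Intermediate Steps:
$J = \frac{127}{149}$ ($J = - \frac{254}{-298} = \left(-254\right) \left(- \frac{1}{298}\right) = \frac{127}{149} \approx 0.85235$)
$\frac{184 + \left(76 - 44\right) \left(45 - 1\right)}{54 - 20} - J = \frac{184 + \left(76 - 44\right) \left(45 - 1\right)}{54 - 20} - \frac{127}{149} = \frac{184 + 32 \cdot 44}{34} - \frac{127}{149} = \left(184 + 1408\right) \frac{1}{34} - \frac{127}{149} = 1592 \cdot \frac{1}{34} - \frac{127}{149} = \frac{796}{17} - \frac{127}{149} = \frac{116445}{2533}$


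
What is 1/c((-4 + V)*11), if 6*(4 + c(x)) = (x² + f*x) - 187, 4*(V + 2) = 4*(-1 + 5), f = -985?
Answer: 6/21943 ≈ 0.00027344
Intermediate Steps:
V = 2 (V = -2 + (4*(-1 + 5))/4 = -2 + (4*4)/4 = -2 + (¼)*16 = -2 + 4 = 2)
c(x) = -211/6 - 985*x/6 + x²/6 (c(x) = -4 + ((x² - 985*x) - 187)/6 = -4 + (-187 + x² - 985*x)/6 = -4 + (-187/6 - 985*x/6 + x²/6) = -211/6 - 985*x/6 + x²/6)
1/c((-4 + V)*11) = 1/(-211/6 - 985*(-4 + 2)*11/6 + ((-4 + 2)*11)²/6) = 1/(-211/6 - (-985)*11/3 + (-2*11)²/6) = 1/(-211/6 - 985/6*(-22) + (⅙)*(-22)²) = 1/(-211/6 + 10835/3 + (⅙)*484) = 1/(-211/6 + 10835/3 + 242/3) = 1/(21943/6) = 6/21943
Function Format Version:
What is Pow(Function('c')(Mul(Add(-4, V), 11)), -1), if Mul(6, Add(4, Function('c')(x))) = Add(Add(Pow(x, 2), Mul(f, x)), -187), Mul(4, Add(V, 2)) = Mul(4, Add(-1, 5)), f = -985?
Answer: Rational(6, 21943) ≈ 0.00027344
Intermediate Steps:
V = 2 (V = Add(-2, Mul(Rational(1, 4), Mul(4, Add(-1, 5)))) = Add(-2, Mul(Rational(1, 4), Mul(4, 4))) = Add(-2, Mul(Rational(1, 4), 16)) = Add(-2, 4) = 2)
Function('c')(x) = Add(Rational(-211, 6), Mul(Rational(-985, 6), x), Mul(Rational(1, 6), Pow(x, 2))) (Function('c')(x) = Add(-4, Mul(Rational(1, 6), Add(Add(Pow(x, 2), Mul(-985, x)), -187))) = Add(-4, Mul(Rational(1, 6), Add(-187, Pow(x, 2), Mul(-985, x)))) = Add(-4, Add(Rational(-187, 6), Mul(Rational(-985, 6), x), Mul(Rational(1, 6), Pow(x, 2)))) = Add(Rational(-211, 6), Mul(Rational(-985, 6), x), Mul(Rational(1, 6), Pow(x, 2))))
Pow(Function('c')(Mul(Add(-4, V), 11)), -1) = Pow(Add(Rational(-211, 6), Mul(Rational(-985, 6), Mul(Add(-4, 2), 11)), Mul(Rational(1, 6), Pow(Mul(Add(-4, 2), 11), 2))), -1) = Pow(Add(Rational(-211, 6), Mul(Rational(-985, 6), Mul(-2, 11)), Mul(Rational(1, 6), Pow(Mul(-2, 11), 2))), -1) = Pow(Add(Rational(-211, 6), Mul(Rational(-985, 6), -22), Mul(Rational(1, 6), Pow(-22, 2))), -1) = Pow(Add(Rational(-211, 6), Rational(10835, 3), Mul(Rational(1, 6), 484)), -1) = Pow(Add(Rational(-211, 6), Rational(10835, 3), Rational(242, 3)), -1) = Pow(Rational(21943, 6), -1) = Rational(6, 21943)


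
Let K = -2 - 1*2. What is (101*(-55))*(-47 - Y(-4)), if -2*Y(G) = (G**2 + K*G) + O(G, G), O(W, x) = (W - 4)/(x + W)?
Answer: 338855/2 ≈ 1.6943e+5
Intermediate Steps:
O(W, x) = (-4 + W)/(W + x)
K = -4 (K = -2 - 2 = -4)
Y(G) = 2*G - G**2/2 - (-4 + G)/(4*G) (Y(G) = -((G**2 - 4*G) + (-4 + G)/(G + G))/2 = -((G**2 - 4*G) + (-4 + G)/((2*G)))/2 = -((G**2 - 4*G) + (1/(2*G))*(-4 + G))/2 = -((G**2 - 4*G) + (-4 + G)/(2*G))/2 = -(G**2 - 4*G + (-4 + G)/(2*G))/2 = 2*G - G**2/2 - (-4 + G)/(4*G))
(101*(-55))*(-47 - Y(-4)) = (101*(-55))*(-47 - (4 - 1*(-4) + 2*(-4)**2*(4 - 1*(-4)))/(4*(-4))) = -5555*(-47 - (-1)*(4 + 4 + 2*16*(4 + 4))/(4*4)) = -5555*(-47 - (-1)*(4 + 4 + 2*16*8)/(4*4)) = -5555*(-47 - (-1)*(4 + 4 + 256)/(4*4)) = -5555*(-47 - (-1)*264/(4*4)) = -5555*(-47 - 1*(-33/2)) = -5555*(-47 + 33/2) = -5555*(-61/2) = 338855/2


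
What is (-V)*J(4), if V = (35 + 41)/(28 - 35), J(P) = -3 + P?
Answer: 76/7 ≈ 10.857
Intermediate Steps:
V = -76/7 (V = 76/(-7) = 76*(-⅐) = -76/7 ≈ -10.857)
(-V)*J(4) = (-1*(-76/7))*(-3 + 4) = (76/7)*1 = 76/7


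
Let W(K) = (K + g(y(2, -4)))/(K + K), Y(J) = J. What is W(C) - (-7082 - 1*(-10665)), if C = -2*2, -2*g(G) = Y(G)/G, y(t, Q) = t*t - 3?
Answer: -57319/16 ≈ -3582.4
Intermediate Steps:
y(t, Q) = -3 + t**2 (y(t, Q) = t**2 - 3 = -3 + t**2)
g(G) = -1/2 (g(G) = -G/(2*G) = -1/2*1 = -1/2)
C = -4
W(K) = (-1/2 + K)/(2*K) (W(K) = (K - 1/2)/(K + K) = (-1/2 + K)/((2*K)) = (-1/2 + K)*(1/(2*K)) = (-1/2 + K)/(2*K))
W(C) - (-7082 - 1*(-10665)) = (1/4)*(-1 + 2*(-4))/(-4) - (-7082 - 1*(-10665)) = (1/4)*(-1/4)*(-1 - 8) - (-7082 + 10665) = (1/4)*(-1/4)*(-9) - 1*3583 = 9/16 - 3583 = -57319/16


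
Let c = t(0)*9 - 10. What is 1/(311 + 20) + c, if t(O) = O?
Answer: -3309/331 ≈ -9.9970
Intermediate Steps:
c = -10 (c = 0*9 - 10 = 0 - 10 = -10)
1/(311 + 20) + c = 1/(311 + 20) - 10 = 1/331 - 10 = -3309/331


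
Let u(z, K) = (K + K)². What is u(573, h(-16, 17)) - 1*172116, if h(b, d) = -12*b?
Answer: -24660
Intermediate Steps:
u(z, K) = 4*K² (u(z, K) = (2*K)² = 4*K²)
u(573, h(-16, 17)) - 1*172116 = 4*(-12*(-16))² - 1*172116 = 4*192² - 172116 = 4*36864 - 172116 = 147456 - 172116 = -24660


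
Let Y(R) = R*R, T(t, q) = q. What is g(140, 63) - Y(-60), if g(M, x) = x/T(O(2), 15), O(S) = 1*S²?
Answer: -17979/5 ≈ -3595.8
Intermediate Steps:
O(S) = S²
Y(R) = R²
g(M, x) = x/15
g(140, 63) - Y(-60) = (1/15)*63 - 1*(-60)² = 21/5 - 1*3600 = 21/5 - 3600 = -17979/5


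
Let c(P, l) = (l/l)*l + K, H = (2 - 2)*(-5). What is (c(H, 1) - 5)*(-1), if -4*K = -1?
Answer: 15/4 ≈ 3.7500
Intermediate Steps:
K = ¼ (K = -¼*(-1) = ¼ ≈ 0.25000)
H = 0 (H = 0*(-5) = 0)
c(P, l) = ¼ + l (c(P, l) = (l/l)*l + ¼ = 1*l + ¼ = l + ¼ = ¼ + l)
(c(H, 1) - 5)*(-1) = ((¼ + 1) - 5)*(-1) = (5/4 - 5)*(-1) = -15/4*(-1) = 15/4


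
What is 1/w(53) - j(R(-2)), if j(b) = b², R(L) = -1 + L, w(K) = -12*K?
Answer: -5725/636 ≈ -9.0016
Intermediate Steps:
1/w(53) - j(R(-2)) = 1/(-12*53) - (-1 - 2)² = 1/(-636) - 1*(-3)² = -1/636 - 1*9 = -1/636 - 9 = -5725/636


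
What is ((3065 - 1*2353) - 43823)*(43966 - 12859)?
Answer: -1341053877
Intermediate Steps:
((3065 - 1*2353) - 43823)*(43966 - 12859) = ((3065 - 2353) - 43823)*31107 = (712 - 43823)*31107 = -43111*31107 = -1341053877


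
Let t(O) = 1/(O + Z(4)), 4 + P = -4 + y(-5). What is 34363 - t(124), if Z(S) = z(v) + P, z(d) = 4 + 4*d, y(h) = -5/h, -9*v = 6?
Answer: 12198862/355 ≈ 34363.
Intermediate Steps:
v = -2/3 (v = -1/9*6 = -2/3 ≈ -0.66667)
P = -7 (P = -4 + (-4 - 5/(-5)) = -4 + (-4 - 5*(-1/5)) = -4 + (-4 + 1) = -4 - 3 = -7)
Z(S) = -17/3 (Z(S) = (4 + 4*(-2/3)) - 7 = (4 - 8/3) - 7 = 4/3 - 7 = -17/3)
t(O) = 1/(-17/3 + O) (t(O) = 1/(O - 17/3) = 1/(-17/3 + O))
34363 - t(124) = 34363 - 3/(-17 + 3*124) = 34363 - 3/(-17 + 372) = 34363 - 3/355 = 12198862/355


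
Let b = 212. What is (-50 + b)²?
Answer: 26244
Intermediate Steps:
(-50 + b)² = (-50 + 212)² = 162² = 26244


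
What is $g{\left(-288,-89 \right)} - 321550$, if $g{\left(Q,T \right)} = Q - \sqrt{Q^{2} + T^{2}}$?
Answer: $-321838 - \sqrt{90865} \approx -3.2214 \cdot 10^{5}$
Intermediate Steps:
$g{\left(-288,-89 \right)} - 321550 = \left(-288 - \sqrt{\left(-288\right)^{2} + \left(-89\right)^{2}}\right) - 321550 = \left(-288 - \sqrt{82944 + 7921}\right) - 321550 = \left(-288 - \sqrt{90865}\right) - 321550 = -321838 - \sqrt{90865}$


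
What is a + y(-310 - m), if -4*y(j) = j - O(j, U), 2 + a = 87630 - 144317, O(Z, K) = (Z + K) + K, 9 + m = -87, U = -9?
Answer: -113387/2 ≈ -56694.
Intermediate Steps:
m = -96 (m = -9 - 87 = -96)
O(Z, K) = Z + 2*K (O(Z, K) = (K + Z) + K = Z + 2*K)
a = -56689 (a = -2 + (87630 - 144317) = -2 - 56687 = -56689)
y(j) = -9/2 (y(j) = -(j - (j + 2*(-9)))/4 = -(j - (j - 18))/4 = -(j - (-18 + j))/4 = -(j + (18 - j))/4 = -1/4*18 = -9/2)
a + y(-310 - m) = -56689 - 9/2 = -113387/2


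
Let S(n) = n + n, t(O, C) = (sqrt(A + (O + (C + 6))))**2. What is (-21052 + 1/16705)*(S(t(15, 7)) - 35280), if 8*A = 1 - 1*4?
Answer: 49550466879441/66820 ≈ 7.4155e+8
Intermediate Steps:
A = -3/8 (A = (1 - 1*4)/8 = (1 - 4)/8 = (1/8)*(-3) = -3/8 ≈ -0.37500)
t(O, C) = 45/8 + C + O (t(O, C) = (sqrt(-3/8 + (O + (C + 6))))**2 = (sqrt(-3/8 + (O + (6 + C))))**2 = (sqrt(-3/8 + (6 + C + O)))**2 = (sqrt(45/8 + C + O))**2 = 45/8 + C + O)
S(n) = 2*n
(-21052 + 1/16705)*(S(t(15, 7)) - 35280) = (-21052 + 1/16705)*(2*(45/8 + 7 + 15) - 35280) = (-21052 + 1/16705)*(2*(221/8) - 35280) = -351673659*(221/4 - 35280)/16705 = -351673659/16705*(-140899/4) = 49550466879441/66820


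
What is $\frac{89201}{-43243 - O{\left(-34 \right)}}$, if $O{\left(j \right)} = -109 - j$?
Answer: $- \frac{89201}{43168} \approx -2.0664$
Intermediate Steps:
$\frac{89201}{-43243 - O{\left(-34 \right)}} = \frac{89201}{-43243 - \left(-109 - -34\right)} = \frac{89201}{-43243 - \left(-109 + 34\right)} = \frac{89201}{-43243 - -75} = \frac{89201}{-43243 + 75} = \frac{89201}{-43168} = 89201 \left(- \frac{1}{43168}\right) = - \frac{89201}{43168}$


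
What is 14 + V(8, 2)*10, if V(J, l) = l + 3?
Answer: 64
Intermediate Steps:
V(J, l) = 3 + l
14 + V(8, 2)*10 = 14 + (3 + 2)*10 = 14 + 5*10 = 14 + 50 = 64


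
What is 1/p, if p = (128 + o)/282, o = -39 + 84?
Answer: 282/173 ≈ 1.6301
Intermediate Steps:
o = 45
p = 173/282 (p = (128 + 45)/282 = (1/282)*173 = 173/282 ≈ 0.61347)
1/p = 1/(173/282) = 282/173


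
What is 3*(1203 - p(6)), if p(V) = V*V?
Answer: 3501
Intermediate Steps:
p(V) = V²
3*(1203 - p(6)) = 3*(1203 - 1*6²) = 3*(1203 - 1*36) = 3*(1203 - 36) = 3*1167 = 3501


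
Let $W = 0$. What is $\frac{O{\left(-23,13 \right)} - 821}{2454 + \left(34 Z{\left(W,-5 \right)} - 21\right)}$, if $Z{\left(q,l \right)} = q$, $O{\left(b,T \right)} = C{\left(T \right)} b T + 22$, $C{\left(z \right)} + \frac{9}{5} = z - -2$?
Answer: $- \frac{23729}{12165} \approx -1.9506$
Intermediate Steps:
$C{\left(z \right)} = \frac{1}{5} + z$ ($C{\left(z \right)} = - \frac{9}{5} + \left(z - -2\right) = - \frac{9}{5} + \left(z + 2\right) = - \frac{9}{5} + \left(2 + z\right) = \frac{1}{5} + z$)
$O{\left(b,T \right)} = 22 + T b \left(\frac{1}{5} + T\right)$ ($O{\left(b,T \right)} = \left(\frac{1}{5} + T\right) b T + 22 = b \left(\frac{1}{5} + T\right) T + 22 = T b \left(\frac{1}{5} + T\right) + 22 = 22 + T b \left(\frac{1}{5} + T\right)$)
$\frac{O{\left(-23,13 \right)} - 821}{2454 + \left(34 Z{\left(W,-5 \right)} - 21\right)} = \frac{\left(22 + \frac{1}{5} \cdot 13 \left(-23\right) \left(1 + 5 \cdot 13\right)\right) - 821}{2454 + \left(34 \cdot 0 - 21\right)} = \frac{\left(22 + \frac{1}{5} \cdot 13 \left(-23\right) \left(1 + 65\right)\right) - 821}{2454 + \left(0 - 21\right)} = \frac{\left(22 + \frac{1}{5} \cdot 13 \left(-23\right) 66\right) - 821}{2454 - 21} = \frac{\left(22 - \frac{19734}{5}\right) - 821}{2433} = \left(- \frac{19624}{5} - 821\right) \frac{1}{2433} = \left(- \frac{23729}{5}\right) \frac{1}{2433} = - \frac{23729}{12165}$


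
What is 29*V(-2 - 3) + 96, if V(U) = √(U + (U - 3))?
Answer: 96 + 29*I*√13 ≈ 96.0 + 104.56*I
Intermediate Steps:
V(U) = √(-3 + 2*U) (V(U) = √(U + (-3 + U)) = √(-3 + 2*U))
29*V(-2 - 3) + 96 = 29*√(-3 + 2*(-2 - 3)) + 96 = 29*√(-3 + 2*(-5)) + 96 = 29*√(-3 - 10) + 96 = 29*√(-13) + 96 = 29*(I*√13) + 96 = 29*I*√13 + 96 = 96 + 29*I*√13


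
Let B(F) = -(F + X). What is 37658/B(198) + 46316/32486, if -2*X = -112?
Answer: -302898381/2062861 ≈ -146.83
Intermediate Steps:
X = 56 (X = -½*(-112) = 56)
B(F) = -56 - F (B(F) = -(F + 56) = -(56 + F) = -56 - F)
37658/B(198) + 46316/32486 = 37658/(-56 - 1*198) + 46316/32486 = 37658/(-56 - 198) + 46316*(1/32486) = 37658/(-254) + 23158/16243 = 37658*(-1/254) + 23158/16243 = -18829/127 + 23158/16243 = -302898381/2062861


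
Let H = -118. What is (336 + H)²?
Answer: 47524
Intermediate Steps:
(336 + H)² = (336 - 118)² = 218² = 47524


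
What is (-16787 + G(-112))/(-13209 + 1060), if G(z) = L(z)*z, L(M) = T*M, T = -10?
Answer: 142227/12149 ≈ 11.707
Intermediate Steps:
L(M) = -10*M
G(z) = -10*z² (G(z) = (-10*z)*z = -10*z²)
(-16787 + G(-112))/(-13209 + 1060) = (-16787 - 10*(-112)²)/(-13209 + 1060) = (-16787 - 10*12544)/(-12149) = (-16787 - 125440)*(-1/12149) = -142227*(-1/12149) = 142227/12149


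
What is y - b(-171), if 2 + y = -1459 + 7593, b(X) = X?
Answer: 6303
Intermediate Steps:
y = 6132 (y = -2 + (-1459 + 7593) = -2 + 6134 = 6132)
y - b(-171) = 6132 - 1*(-171) = 6132 + 171 = 6303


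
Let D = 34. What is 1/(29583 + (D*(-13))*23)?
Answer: 1/19417 ≈ 5.1501e-5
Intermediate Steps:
1/(29583 + (D*(-13))*23) = 1/(29583 + (34*(-13))*23) = 1/(29583 - 442*23) = 1/(29583 - 10166) = 1/19417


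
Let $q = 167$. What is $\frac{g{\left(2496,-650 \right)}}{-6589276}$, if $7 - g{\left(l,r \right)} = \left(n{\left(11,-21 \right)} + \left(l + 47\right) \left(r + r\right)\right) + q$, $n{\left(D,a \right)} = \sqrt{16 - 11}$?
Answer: $- \frac{826435}{1647319} + \frac{\sqrt{5}}{6589276} \approx -0.50168$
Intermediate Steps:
$n{\left(D,a \right)} = \sqrt{5}$
$g{\left(l,r \right)} = -160 - \sqrt{5} - 2 r \left(47 + l\right)$ ($g{\left(l,r \right)} = 7 - \left(\left(\sqrt{5} + \left(l + 47\right) \left(r + r\right)\right) + 167\right) = 7 - \left(\left(\sqrt{5} + \left(47 + l\right) 2 r\right) + 167\right) = 7 - \left(\left(\sqrt{5} + 2 r \left(47 + l\right)\right) + 167\right) = 7 - \left(167 + \sqrt{5} + 2 r \left(47 + l\right)\right) = -160 - \sqrt{5} - 2 r \left(47 + l\right)$)
$\frac{g{\left(2496,-650 \right)}}{-6589276} = \frac{-160 - \sqrt{5} - -61100 - 4992 \left(-650\right)}{-6589276} = \left(-160 - \sqrt{5} + 61100 + 3244800\right) \left(- \frac{1}{6589276}\right) = \left(3305740 - \sqrt{5}\right) \left(- \frac{1}{6589276}\right) = - \frac{826435}{1647319} + \frac{\sqrt{5}}{6589276}$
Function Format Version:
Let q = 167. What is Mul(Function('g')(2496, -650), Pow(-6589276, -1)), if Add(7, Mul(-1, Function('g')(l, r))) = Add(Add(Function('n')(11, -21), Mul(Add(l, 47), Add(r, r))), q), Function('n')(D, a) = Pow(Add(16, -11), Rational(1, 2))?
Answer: Add(Rational(-826435, 1647319), Mul(Rational(1, 6589276), Pow(5, Rational(1, 2)))) ≈ -0.50168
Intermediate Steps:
Function('n')(D, a) = Pow(5, Rational(1, 2))
Function('g')(l, r) = Add(-160, Mul(-1, Pow(5, Rational(1, 2))), Mul(-2, r, Add(47, l))) (Function('g')(l, r) = Add(7, Mul(-1, Add(Add(Pow(5, Rational(1, 2)), Mul(Add(l, 47), Add(r, r))), 167))) = Add(7, Mul(-1, Add(Add(Pow(5, Rational(1, 2)), Mul(Add(47, l), Mul(2, r))), 167))) = Add(7, Mul(-1, Add(Add(Pow(5, Rational(1, 2)), Mul(2, r, Add(47, l))), 167))) = Add(7, Mul(-1, Add(167, Pow(5, Rational(1, 2)), Mul(2, r, Add(47, l))))) = Add(7, Add(-167, Mul(-1, Pow(5, Rational(1, 2))), Mul(-2, r, Add(47, l)))) = Add(-160, Mul(-1, Pow(5, Rational(1, 2))), Mul(-2, r, Add(47, l))))
Mul(Function('g')(2496, -650), Pow(-6589276, -1)) = Mul(Add(-160, Mul(-1, Pow(5, Rational(1, 2))), Mul(-94, -650), Mul(-2, 2496, -650)), Pow(-6589276, -1)) = Mul(Add(-160, Mul(-1, Pow(5, Rational(1, 2))), 61100, 3244800), Rational(-1, 6589276)) = Mul(Add(3305740, Mul(-1, Pow(5, Rational(1, 2)))), Rational(-1, 6589276)) = Add(Rational(-826435, 1647319), Mul(Rational(1, 6589276), Pow(5, Rational(1, 2))))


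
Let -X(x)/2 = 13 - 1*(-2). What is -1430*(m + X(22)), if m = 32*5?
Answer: -185900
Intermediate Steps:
X(x) = -30 (X(x) = -2*(13 - 1*(-2)) = -2*(13 + 2) = -2*15 = -30)
m = 160
-1430*(m + X(22)) = -1430*(160 - 30) = -1430*130 = -185900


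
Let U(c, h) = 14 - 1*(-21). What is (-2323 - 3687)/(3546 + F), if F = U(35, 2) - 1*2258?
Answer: -6010/1323 ≈ -4.5427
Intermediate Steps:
U(c, h) = 35 (U(c, h) = 14 + 21 = 35)
F = -2223 (F = 35 - 1*2258 = 35 - 2258 = -2223)
(-2323 - 3687)/(3546 + F) = (-2323 - 3687)/(3546 - 2223) = -6010/1323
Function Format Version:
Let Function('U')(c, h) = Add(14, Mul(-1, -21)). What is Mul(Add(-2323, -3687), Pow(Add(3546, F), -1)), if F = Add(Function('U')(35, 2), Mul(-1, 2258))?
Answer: Rational(-6010, 1323) ≈ -4.5427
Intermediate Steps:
Function('U')(c, h) = 35 (Function('U')(c, h) = Add(14, 21) = 35)
F = -2223 (F = Add(35, Mul(-1, 2258)) = Add(35, -2258) = -2223)
Mul(Add(-2323, -3687), Pow(Add(3546, F), -1)) = Mul(Add(-2323, -3687), Pow(Add(3546, -2223), -1)) = Mul(-6010, Pow(1323, -1)) = Mul(-6010, Rational(1, 1323)) = Rational(-6010, 1323)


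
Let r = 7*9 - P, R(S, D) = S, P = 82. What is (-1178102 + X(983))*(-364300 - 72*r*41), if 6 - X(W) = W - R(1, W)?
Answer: 363405988536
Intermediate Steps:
r = -19 (r = 7*9 - 1*82 = 63 - 82 = -19)
X(W) = 7 - W (X(W) = 6 - (W - 1*1) = 6 - (W - 1) = 6 - (-1 + W) = 6 + (1 - W) = 7 - W)
(-1178102 + X(983))*(-364300 - 72*r*41) = (-1178102 + (7 - 1*983))*(-364300 - 72*(-19)*41) = (-1178102 + (7 - 983))*(-364300 + 1368*41) = (-1178102 - 976)*(-364300 + 56088) = -1179078*(-308212) = 363405988536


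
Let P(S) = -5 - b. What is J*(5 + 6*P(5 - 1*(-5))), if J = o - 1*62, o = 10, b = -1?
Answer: 988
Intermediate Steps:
P(S) = -4 (P(S) = -5 - 1*(-1) = -5 + 1 = -4)
J = -52 (J = 10 - 1*62 = 10 - 62 = -52)
J*(5 + 6*P(5 - 1*(-5))) = -52*(5 + 6*(-4)) = -52*(5 - 24) = -52*(-19) = 988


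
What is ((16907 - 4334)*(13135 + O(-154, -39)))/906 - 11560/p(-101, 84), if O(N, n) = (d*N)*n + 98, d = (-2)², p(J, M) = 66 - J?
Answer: 26072571409/50434 ≈ 5.1696e+5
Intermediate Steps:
d = 4
O(N, n) = 98 + 4*N*n (O(N, n) = (4*N)*n + 98 = 4*N*n + 98 = 98 + 4*N*n)
((16907 - 4334)*(13135 + O(-154, -39)))/906 - 11560/p(-101, 84) = ((16907 - 4334)*(13135 + (98 + 4*(-154)*(-39))))/906 - 11560/(66 - 1*(-101)) = (12573*(13135 + (98 + 24024)))*(1/906) - 11560/(66 + 101) = (12573*(13135 + 24122))*(1/906) - 11560/167 = (12573*37257)*(1/906) - 11560*1/167 = 468432261*(1/906) - 11560/167 = 156144087/302 - 11560/167 = 26072571409/50434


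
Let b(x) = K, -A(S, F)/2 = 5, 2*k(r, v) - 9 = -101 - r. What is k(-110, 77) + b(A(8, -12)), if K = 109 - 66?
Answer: 52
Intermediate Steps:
k(r, v) = -46 - r/2 (k(r, v) = 9/2 + (-101 - r)/2 = 9/2 + (-101/2 - r/2) = -46 - r/2)
K = 43
A(S, F) = -10 (A(S, F) = -2*5 = -10)
b(x) = 43
k(-110, 77) + b(A(8, -12)) = (-46 - ½*(-110)) + 43 = (-46 + 55) + 43 = 9 + 43 = 52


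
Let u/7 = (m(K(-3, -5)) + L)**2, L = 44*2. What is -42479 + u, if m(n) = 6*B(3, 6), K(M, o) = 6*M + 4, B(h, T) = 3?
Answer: 36173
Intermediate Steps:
K(M, o) = 4 + 6*M
L = 88
m(n) = 18 (m(n) = 6*3 = 18)
u = 78652 (u = 7*(18 + 88)**2 = 7*106**2 = 7*11236 = 78652)
-42479 + u = -42479 + 78652 = 36173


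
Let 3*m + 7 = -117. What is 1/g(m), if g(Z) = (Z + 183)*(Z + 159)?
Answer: 9/150025 ≈ 5.9990e-5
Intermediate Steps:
m = -124/3 (m = -7/3 + (⅓)*(-117) = -7/3 - 39 = -124/3 ≈ -41.333)
g(Z) = (159 + Z)*(183 + Z) (g(Z) = (183 + Z)*(159 + Z) = (159 + Z)*(183 + Z))
1/g(m) = 1/(29097 + (-124/3)² + 342*(-124/3)) = 1/(29097 + 15376/9 - 14136) = 1/(150025/9) = 9/150025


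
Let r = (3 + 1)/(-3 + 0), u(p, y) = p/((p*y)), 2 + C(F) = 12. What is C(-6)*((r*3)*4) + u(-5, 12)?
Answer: -1919/12 ≈ -159.92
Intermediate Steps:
C(F) = 10 (C(F) = -2 + 12 = 10)
u(p, y) = 1/y (u(p, y) = p*(1/(p*y)) = 1/y)
r = -4/3 (r = 4/(-3) = 4*(-⅓) = -4/3 ≈ -1.3333)
C(-6)*((r*3)*4) + u(-5, 12) = 10*(-4/3*3*4) + 1/12 = 10*(-4*4) + 1/12 = 10*(-16) + 1/12 = -160 + 1/12 = -1919/12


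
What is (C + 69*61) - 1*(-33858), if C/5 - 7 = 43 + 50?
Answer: 38567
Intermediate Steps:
C = 500 (C = 35 + 5*(43 + 50) = 35 + 5*93 = 35 + 465 = 500)
(C + 69*61) - 1*(-33858) = (500 + 69*61) - 1*(-33858) = (500 + 4209) + 33858 = 4709 + 33858 = 38567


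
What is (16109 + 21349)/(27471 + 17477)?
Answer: 18729/22474 ≈ 0.83336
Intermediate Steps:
(16109 + 21349)/(27471 + 17477) = 37458/44948 = 37458*(1/44948) = 18729/22474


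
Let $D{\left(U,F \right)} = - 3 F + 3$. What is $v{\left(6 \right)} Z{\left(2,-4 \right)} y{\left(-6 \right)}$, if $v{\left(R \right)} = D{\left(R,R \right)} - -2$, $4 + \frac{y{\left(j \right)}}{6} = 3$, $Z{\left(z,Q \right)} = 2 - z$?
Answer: $0$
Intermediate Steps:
$y{\left(j \right)} = -6$ ($y{\left(j \right)} = -24 + 6 \cdot 3 = -24 + 18 = -6$)
$D{\left(U,F \right)} = 3 - 3 F$
$v{\left(R \right)} = 5 - 3 R$ ($v{\left(R \right)} = \left(3 - 3 R\right) - -2 = \left(3 - 3 R\right) + 2 = 5 - 3 R$)
$v{\left(6 \right)} Z{\left(2,-4 \right)} y{\left(-6 \right)} = \left(5 - 18\right) \left(2 - 2\right) \left(-6\right) = \left(-13\right) 0 \left(-6\right) = 0 \left(-6\right) = 0$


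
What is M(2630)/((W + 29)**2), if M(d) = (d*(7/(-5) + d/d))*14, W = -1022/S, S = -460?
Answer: -779111200/51566761 ≈ -15.109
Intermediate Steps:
W = 511/230 (W = -1022/(-460) = -1022*(-1/460) = 511/230 ≈ 2.2217)
M(d) = -28*d/5 (M(d) = (d*(7*(-1/5) + 1))*14 = (d*(-7/5 + 1))*14 = (d*(-2/5))*14 = -2*d/5*14 = -28*d/5)
M(2630)/((W + 29)**2) = (-28/5*2630)/((511/230 + 29)**2) = -14728/((7181/230)**2) = -14728/51566761/52900 = -14728*52900/51566761 = -779111200/51566761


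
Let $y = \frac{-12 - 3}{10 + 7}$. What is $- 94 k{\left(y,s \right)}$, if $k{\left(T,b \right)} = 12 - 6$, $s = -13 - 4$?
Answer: $-564$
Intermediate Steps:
$y = - \frac{15}{17} \approx -0.88235$
$s = -17$ ($s = -13 - 4 = -17$)
$k{\left(T,b \right)} = 6$ ($k{\left(T,b \right)} = 12 - 6 = 6$)
$- 94 k{\left(y,s \right)} = \left(-94\right) 6 = -564$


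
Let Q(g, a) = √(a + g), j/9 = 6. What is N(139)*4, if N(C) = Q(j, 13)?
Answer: 4*√67 ≈ 32.741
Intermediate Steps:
j = 54 (j = 9*6 = 54)
N(C) = √67 (N(C) = √(13 + 54) = √67)
N(139)*4 = √67*4 = 4*√67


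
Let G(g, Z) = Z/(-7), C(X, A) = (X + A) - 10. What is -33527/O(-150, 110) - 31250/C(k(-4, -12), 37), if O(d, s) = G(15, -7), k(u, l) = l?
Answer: -106831/3 ≈ -35610.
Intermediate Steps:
C(X, A) = -10 + A + X (C(X, A) = (A + X) - 10 = -10 + A + X)
G(g, Z) = -Z/7 (G(g, Z) = Z*(-⅐) = -Z/7)
O(d, s) = 1 (O(d, s) = -⅐*(-7) = 1)
-33527/O(-150, 110) - 31250/C(k(-4, -12), 37) = -33527/1 - 31250/(-10 + 37 - 12) = -33527*1 - 31250/15 = -33527 - 31250*1/15 = -33527 - 6250/3 = -106831/3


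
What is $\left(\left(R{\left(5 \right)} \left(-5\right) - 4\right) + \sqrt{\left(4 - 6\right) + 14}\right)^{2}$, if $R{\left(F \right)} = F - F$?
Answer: $28 - 16 \sqrt{3} \approx 0.28719$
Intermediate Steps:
$R{\left(F \right)} = 0$
$\left(\left(R{\left(5 \right)} \left(-5\right) - 4\right) + \sqrt{\left(4 - 6\right) + 14}\right)^{2} = \left(\left(0 \left(-5\right) - 4\right) + \sqrt{\left(4 - 6\right) + 14}\right)^{2} = \left(\left(0 - 4\right) + \sqrt{\left(4 - 6\right) + 14}\right)^{2} = \left(-4 + \sqrt{-2 + 14}\right)^{2} = \left(-4 + \sqrt{12}\right)^{2} = \left(-4 + 2 \sqrt{3}\right)^{2}$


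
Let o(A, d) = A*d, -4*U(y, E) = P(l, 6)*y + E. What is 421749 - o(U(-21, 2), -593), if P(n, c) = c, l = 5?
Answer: 440132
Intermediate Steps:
U(y, E) = -3*y/2 - E/4 (U(y, E) = -(6*y + E)/4 = -(E + 6*y)/4 = -3*y/2 - E/4)
421749 - o(U(-21, 2), -593) = 421749 - (-3/2*(-21) - ¼*2)*(-593) = 421749 - (63/2 - ½)*(-593) = 421749 - 31*(-593) = 421749 - 1*(-18383) = 421749 + 18383 = 440132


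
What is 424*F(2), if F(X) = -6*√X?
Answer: -2544*√2 ≈ -3597.8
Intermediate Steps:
424*F(2) = 424*(-6*√2) = -2544*√2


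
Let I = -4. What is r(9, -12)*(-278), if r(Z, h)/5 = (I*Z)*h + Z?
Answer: -612990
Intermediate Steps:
r(Z, h) = 5*Z - 20*Z*h (r(Z, h) = 5*((-4*Z)*h + Z) = 5*(-4*Z*h + Z) = 5*(Z - 4*Z*h) = 5*Z - 20*Z*h)
r(9, -12)*(-278) = (5*9*(1 - 4*(-12)))*(-278) = (5*9*(1 + 48))*(-278) = (5*9*49)*(-278) = 2205*(-278) = -612990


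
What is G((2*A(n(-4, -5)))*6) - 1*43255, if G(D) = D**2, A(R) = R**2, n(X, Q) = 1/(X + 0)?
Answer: -692071/16 ≈ -43254.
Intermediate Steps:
n(X, Q) = 1/X
G((2*A(n(-4, -5)))*6) - 1*43255 = ((2*(1/(-4))**2)*6)**2 - 1*43255 = ((2*(-1/4)**2)*6)**2 - 43255 = ((2*(1/16))*6)**2 - 43255 = ((1/8)*6)**2 - 43255 = (3/4)**2 - 43255 = 9/16 - 43255 = -692071/16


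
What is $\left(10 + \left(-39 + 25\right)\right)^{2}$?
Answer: $16$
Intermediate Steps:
$\left(10 + \left(-39 + 25\right)\right)^{2} = \left(10 - 14\right)^{2} = \left(-4\right)^{2} = 16$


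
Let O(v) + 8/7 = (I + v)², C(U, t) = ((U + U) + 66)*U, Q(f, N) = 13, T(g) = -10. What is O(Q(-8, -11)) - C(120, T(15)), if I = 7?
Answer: -254248/7 ≈ -36321.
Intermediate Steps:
C(U, t) = U*(66 + 2*U) (C(U, t) = (2*U + 66)*U = (66 + 2*U)*U = U*(66 + 2*U))
O(v) = -8/7 + (7 + v)²
O(Q(-8, -11)) - C(120, T(15)) = (-8/7 + (7 + 13)²) - 2*120*(33 + 120) = (-8/7 + 20²) - 2*120*153 = (-8/7 + 400) - 1*36720 = 2792/7 - 36720 = -254248/7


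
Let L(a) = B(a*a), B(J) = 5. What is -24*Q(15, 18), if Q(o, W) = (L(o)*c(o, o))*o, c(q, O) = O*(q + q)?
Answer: -810000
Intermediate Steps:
L(a) = 5
c(q, O) = 2*O*q (c(q, O) = O*(2*q) = 2*O*q)
Q(o, W) = 10*o³ (Q(o, W) = (5*(2*o*o))*o = (5*(2*o²))*o = (10*o²)*o = 10*o³)
-24*Q(15, 18) = -240*15³ = -240*3375 = -24*33750 = -810000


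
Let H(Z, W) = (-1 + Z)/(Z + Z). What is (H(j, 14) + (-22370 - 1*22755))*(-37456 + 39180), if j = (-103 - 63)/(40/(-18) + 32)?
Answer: -58112479078/747 ≈ -7.7794e+7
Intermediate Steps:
j = -747/134 (j = -166/(40*(-1/18) + 32) = -166/(-20/9 + 32) = -166/268/9 = -166*9/268 = -747/134 ≈ -5.5746)
H(Z, W) = (-1 + Z)/(2*Z) (H(Z, W) = (-1 + Z)/((2*Z)) = (-1 + Z)*(1/(2*Z)) = (-1 + Z)/(2*Z))
(H(j, 14) + (-22370 - 1*22755))*(-37456 + 39180) = ((-1 - 747/134)/(2*(-747/134)) + (-22370 - 1*22755))*(-37456 + 39180) = ((½)*(-134/747)*(-881/134) + (-22370 - 22755))*1724 = (881/1494 - 45125)*1724 = -67415869/1494*1724 = -58112479078/747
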